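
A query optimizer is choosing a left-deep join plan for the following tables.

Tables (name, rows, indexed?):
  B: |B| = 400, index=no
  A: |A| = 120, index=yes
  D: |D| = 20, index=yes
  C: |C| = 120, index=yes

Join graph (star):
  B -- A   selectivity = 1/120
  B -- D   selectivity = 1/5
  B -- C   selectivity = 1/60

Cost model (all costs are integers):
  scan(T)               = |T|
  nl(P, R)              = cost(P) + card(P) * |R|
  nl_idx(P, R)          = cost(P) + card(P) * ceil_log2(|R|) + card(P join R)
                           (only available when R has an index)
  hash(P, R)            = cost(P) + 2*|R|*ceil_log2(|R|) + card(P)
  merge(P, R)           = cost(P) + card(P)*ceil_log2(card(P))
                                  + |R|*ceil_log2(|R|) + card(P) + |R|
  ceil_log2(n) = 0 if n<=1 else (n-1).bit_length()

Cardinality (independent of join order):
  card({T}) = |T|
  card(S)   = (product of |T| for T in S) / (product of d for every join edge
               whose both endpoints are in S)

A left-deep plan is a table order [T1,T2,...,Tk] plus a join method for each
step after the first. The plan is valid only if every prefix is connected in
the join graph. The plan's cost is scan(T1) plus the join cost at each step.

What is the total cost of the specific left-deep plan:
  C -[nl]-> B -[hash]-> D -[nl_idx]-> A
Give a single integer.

step 1: scan C: cost=120, card=120
step 2: join B via nl
    card(P join B) = 120*400/(60) = 800
    cost = 120 + 120*400 = 48120
step 3: join D via hash
    card(P join D) = 800*20/(5) = 3200
    cost = 48120 + 2*20*5 + 800 = 49120
step 4: join A via nl_idx
    card(P join A) = 3200*120/(120) = 3200
    cost = 49120 + 3200*7 + 3200 = 74720

74720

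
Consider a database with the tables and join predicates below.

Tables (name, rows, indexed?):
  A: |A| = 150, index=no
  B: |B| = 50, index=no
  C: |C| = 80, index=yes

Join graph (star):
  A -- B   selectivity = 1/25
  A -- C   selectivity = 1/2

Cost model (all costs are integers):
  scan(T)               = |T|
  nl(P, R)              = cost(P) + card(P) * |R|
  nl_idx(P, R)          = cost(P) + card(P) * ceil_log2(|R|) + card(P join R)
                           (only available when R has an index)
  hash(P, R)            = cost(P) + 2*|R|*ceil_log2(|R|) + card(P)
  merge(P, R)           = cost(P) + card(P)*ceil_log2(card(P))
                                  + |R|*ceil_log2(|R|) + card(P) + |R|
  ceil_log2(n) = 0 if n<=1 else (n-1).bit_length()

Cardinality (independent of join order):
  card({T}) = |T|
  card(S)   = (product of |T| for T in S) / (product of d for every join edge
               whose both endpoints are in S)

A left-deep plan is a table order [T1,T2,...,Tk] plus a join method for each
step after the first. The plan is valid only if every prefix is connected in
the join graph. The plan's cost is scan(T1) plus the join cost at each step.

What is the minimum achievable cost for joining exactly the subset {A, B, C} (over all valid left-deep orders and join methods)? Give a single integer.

2320

Selinger DP over subsets of {A,B,C}:
  {A}: scan cost=150, card=150
  {B}: scan cost=50, card=50
  {C}: scan cost=80, card=80
  {AB}: card=300; try (B,hash)→900, (A,merge)→1750, (B,merge)→1850, (A,hash)→2500, (A,nl)→7550, (B,nl)→7650; best=900 via (B,hash)
  {AC}: card=6000; try (C,hash)→1420, (A,merge)→2070, (C,merge)→2140, (A,hash)→2560, (C,nl_idx)→7200, (A,nl)→12080 …(+1); best=1420 via (C,hash)
  {ABC}: card=12000; try (C,hash)→2320, (C,merge)→4540, (B,hash)→8020, (C,nl_idx)→15000, (C,nl)→24900, (B,merge)→85770 …(+1); best=2320 via (C,hash)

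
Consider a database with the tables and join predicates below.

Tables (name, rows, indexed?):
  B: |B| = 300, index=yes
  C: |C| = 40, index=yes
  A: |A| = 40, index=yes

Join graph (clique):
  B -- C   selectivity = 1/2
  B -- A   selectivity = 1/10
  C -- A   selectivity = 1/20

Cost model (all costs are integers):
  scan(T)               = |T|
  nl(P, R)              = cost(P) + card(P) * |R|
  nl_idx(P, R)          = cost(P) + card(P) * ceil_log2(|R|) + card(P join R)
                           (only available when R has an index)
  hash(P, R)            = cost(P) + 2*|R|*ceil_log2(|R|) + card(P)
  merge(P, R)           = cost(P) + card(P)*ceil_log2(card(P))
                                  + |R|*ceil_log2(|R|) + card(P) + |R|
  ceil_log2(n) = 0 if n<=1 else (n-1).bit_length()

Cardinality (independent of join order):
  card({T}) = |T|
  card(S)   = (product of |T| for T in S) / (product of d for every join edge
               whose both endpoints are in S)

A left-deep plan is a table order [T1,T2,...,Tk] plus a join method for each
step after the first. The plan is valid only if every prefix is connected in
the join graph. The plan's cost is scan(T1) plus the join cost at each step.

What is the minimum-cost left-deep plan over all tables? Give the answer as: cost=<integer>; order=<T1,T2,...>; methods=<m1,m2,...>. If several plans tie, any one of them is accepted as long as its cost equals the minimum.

cost=2280; order=A,C,B; methods=nl_idx,nl_idx

Selinger DP (subsets sized 1..n):
  {B}: scan cost=300, card=300
  {C}: scan cost=40, card=40
  {A}: scan cost=40, card=40
  {BC}: card=6000; try (C,hash)→1080, (B,merge)→3320, (C,merge)→3580, (B,hash)→5480, (B,nl_idx)→6400, (C,nl_idx)→8100 …(+2); best=1080 via (C,hash)
  {AB}: card=1200; try (A,hash)→1080, (B,nl_idx)→1600, (A,nl_idx)→3300, (B,merge)→3320, (A,merge)→3580, (B,hash)→5480 …(+2); best=1080 via (A,hash)
  {AC}: card=80; try (C,nl_idx)→360, (A,nl_idx)→360, (C,hash)→560, (A,hash)→560, (C,merge)→600, (A,merge)→600 …(+2); best=360 via (C,nl_idx)
  {ABC}: card=1200; try (B,nl_idx)→2280, (C,hash)→2760, (B,merge)→4000, (B,hash)→5840, (A,hash)→7560, (C,nl_idx)→9480 …(+6); best=2280 via (B,nl_idx)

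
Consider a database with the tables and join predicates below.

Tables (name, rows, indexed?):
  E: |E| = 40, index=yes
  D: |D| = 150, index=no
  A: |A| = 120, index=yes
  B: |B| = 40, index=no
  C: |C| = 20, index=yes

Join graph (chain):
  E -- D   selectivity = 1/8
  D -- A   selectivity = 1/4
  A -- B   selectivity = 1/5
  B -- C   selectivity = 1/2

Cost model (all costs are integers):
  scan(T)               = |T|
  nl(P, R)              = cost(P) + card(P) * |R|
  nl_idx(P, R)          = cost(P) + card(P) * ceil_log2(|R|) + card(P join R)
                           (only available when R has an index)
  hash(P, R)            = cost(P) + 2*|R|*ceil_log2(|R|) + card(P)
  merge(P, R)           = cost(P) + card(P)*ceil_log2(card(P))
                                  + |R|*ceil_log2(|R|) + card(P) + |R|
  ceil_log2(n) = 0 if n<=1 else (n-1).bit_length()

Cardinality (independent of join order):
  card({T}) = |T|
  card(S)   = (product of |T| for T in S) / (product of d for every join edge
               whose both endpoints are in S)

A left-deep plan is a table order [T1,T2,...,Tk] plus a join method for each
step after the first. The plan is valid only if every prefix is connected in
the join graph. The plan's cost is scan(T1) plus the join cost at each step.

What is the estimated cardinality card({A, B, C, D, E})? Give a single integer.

1800000

Tables in S: A(120), B(40), C(20), D(150), E(40)
Edges inside S: E-D(d=8), D-A(d=4), A-B(d=5), B-C(d=2)
numerator = 120 * 40 * 20 * 150 * 40 = 576000000
denominator = 8 * 4 * 5 * 2 = 320
card(S) = 576000000 / 320 = 1800000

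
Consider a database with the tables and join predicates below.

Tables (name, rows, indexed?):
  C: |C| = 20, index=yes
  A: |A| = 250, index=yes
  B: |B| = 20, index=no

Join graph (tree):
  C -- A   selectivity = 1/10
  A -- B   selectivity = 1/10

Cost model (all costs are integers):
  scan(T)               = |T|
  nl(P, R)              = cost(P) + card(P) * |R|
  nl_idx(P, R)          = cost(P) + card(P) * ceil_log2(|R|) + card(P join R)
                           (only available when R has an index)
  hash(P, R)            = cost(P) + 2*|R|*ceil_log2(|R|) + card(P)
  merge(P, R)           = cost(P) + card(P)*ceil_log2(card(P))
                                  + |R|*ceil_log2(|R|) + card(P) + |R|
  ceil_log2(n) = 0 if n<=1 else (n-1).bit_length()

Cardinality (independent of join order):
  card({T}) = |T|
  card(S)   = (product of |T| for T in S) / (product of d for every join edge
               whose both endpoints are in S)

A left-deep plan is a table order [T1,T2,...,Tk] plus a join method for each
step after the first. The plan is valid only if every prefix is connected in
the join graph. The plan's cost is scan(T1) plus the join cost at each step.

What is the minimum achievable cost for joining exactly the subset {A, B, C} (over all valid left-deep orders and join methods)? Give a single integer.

1380

Selinger DP over subsets of {A,B,C}:
  {C}: scan cost=20, card=20
  {A}: scan cost=250, card=250
  {B}: scan cost=20, card=20
  {AC}: card=500; try (A,nl_idx)→680, (C,hash)→700, (C,nl_idx)→2000, (A,merge)→2390, (C,merge)→2620, (A,hash)→4040 …(+2); best=680 via (A,nl_idx)
  {AB}: card=500; try (A,nl_idx)→680, (B,hash)→700, (A,merge)→2390, (B,merge)→2620, (A,hash)→4040, (A,nl)→5020 …(+1); best=680 via (A,nl_idx)
  {ABC}: card=1000; try (C,hash)→1380, (B,hash)→1380, (C,nl_idx)→4180, (C,merge)→5800, (B,merge)→5800, (C,nl)→10680 …(+1); best=1380 via (C,hash)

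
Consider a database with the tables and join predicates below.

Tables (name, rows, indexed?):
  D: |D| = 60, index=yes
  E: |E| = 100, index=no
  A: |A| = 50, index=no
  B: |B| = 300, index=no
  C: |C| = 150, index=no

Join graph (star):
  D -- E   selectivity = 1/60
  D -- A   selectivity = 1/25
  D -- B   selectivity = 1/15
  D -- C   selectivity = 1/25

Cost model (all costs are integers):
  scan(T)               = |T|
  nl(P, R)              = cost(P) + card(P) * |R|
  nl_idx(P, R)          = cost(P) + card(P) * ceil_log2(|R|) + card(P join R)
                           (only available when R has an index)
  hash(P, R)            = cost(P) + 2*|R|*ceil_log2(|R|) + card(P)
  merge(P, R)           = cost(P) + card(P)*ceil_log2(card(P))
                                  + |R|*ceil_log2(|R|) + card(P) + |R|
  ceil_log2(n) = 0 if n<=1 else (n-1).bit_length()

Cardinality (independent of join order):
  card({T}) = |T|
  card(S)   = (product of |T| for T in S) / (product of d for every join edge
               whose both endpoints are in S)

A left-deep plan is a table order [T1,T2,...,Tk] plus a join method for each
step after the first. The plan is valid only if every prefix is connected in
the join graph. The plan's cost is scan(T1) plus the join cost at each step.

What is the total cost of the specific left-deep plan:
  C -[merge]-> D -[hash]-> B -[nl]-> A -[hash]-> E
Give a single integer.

step 1: scan C: cost=150, card=150
step 2: join D via merge
    card(P join D) = 150*60/(25) = 360
    cost = 150 + 150*8 + 60*6 + 150 + 60 = 1920
step 3: join B via hash
    card(P join B) = 360*300/(15) = 7200
    cost = 1920 + 2*300*9 + 360 = 7680
step 4: join A via nl
    card(P join A) = 7200*50/(25) = 14400
    cost = 7680 + 7200*50 = 367680
step 5: join E via hash
    card(P join E) = 14400*100/(60) = 24000
    cost = 367680 + 2*100*7 + 14400 = 383480

383480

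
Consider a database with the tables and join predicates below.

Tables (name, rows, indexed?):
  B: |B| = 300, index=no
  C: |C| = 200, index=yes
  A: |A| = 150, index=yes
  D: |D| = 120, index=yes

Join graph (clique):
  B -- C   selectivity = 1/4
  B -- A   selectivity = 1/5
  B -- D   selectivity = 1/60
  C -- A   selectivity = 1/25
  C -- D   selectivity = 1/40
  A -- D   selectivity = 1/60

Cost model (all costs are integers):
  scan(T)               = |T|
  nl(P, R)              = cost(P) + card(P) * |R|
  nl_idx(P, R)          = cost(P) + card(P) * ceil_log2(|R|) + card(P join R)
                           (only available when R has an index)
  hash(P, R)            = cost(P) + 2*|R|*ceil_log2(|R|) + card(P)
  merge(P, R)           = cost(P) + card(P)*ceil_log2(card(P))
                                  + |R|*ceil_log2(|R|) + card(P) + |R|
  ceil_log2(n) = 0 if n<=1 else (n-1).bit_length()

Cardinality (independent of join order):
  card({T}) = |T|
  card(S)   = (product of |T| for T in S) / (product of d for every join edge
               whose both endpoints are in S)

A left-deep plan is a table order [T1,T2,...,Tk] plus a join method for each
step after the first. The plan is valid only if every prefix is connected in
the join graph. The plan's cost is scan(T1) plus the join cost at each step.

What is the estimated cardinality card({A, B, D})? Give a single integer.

300

Tables in S: A(150), B(300), D(120)
Edges inside S: B-A(d=5), B-D(d=60), A-D(d=60)
numerator = 150 * 300 * 120 = 5400000
denominator = 5 * 60 * 60 = 18000
card(S) = 5400000 / 18000 = 300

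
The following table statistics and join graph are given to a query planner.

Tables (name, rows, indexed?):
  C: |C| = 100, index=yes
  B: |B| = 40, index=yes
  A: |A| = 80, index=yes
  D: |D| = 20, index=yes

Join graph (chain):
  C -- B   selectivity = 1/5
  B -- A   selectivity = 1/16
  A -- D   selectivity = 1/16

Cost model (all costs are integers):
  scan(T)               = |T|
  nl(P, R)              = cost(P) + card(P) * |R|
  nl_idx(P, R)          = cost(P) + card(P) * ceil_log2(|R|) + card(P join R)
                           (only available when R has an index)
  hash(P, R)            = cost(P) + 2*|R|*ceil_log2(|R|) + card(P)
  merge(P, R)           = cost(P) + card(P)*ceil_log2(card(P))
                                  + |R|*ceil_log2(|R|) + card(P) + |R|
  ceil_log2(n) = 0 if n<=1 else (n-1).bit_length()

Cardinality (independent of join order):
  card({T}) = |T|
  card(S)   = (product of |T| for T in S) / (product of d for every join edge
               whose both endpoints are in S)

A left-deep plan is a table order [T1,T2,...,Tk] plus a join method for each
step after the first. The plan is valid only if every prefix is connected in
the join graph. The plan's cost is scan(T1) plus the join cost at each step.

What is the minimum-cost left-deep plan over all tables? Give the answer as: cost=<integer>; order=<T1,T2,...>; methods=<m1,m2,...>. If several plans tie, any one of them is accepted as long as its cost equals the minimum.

Selinger DP (subsets sized 1..n):
  {C}: scan cost=100, card=100
  {B}: scan cost=40, card=40
  {A}: scan cost=80, card=80
  {D}: scan cost=20, card=20
  {BC}: card=800; try (B,hash)→680, (C,merge)→1120, (C,nl_idx)→1120, (B,merge)→1180, (C,hash)→1480, (B,nl_idx)→1500 …(+2); best=680 via (B,hash)
  {AB}: card=200; try (A,nl_idx)→520, (B,hash)→640, (B,nl_idx)→760, (A,merge)→960, (B,merge)→1000, (A,hash)→1200 …(+2); best=520 via (A,nl_idx)
  {AD}: card=100; try (A,nl_idx)→260, (D,hash)→360, (D,nl_idx)→580, (A,merge)→780, (D,merge)→840, (A,hash)→1160 …(+2); best=260 via (A,nl_idx)
  {ABC}: card=4000; try (C,hash)→2120, (A,hash)→2600, (C,merge)→3120, (C,nl_idx)→5920, (A,merge)→10120, (A,nl_idx)→10280 …(+2); best=2120 via (C,hash)
  {ABD}: card=250; try (B,hash)→840, (D,hash)→920, (B,nl_idx)→1110, (B,merge)→1340, (D,nl_idx)→1770, (D,merge)→2440 …(+2); best=840 via (B,hash)
  {ABCD}: card=5000; try (C,hash)→2490, (C,merge)→3890, (D,hash)→6320, (C,nl_idx)→7590, (C,nl)→25840, (D,nl_idx)→27120 …(+2); best=2490 via (C,hash)

cost=2490; order=D,A,B,C; methods=nl_idx,hash,hash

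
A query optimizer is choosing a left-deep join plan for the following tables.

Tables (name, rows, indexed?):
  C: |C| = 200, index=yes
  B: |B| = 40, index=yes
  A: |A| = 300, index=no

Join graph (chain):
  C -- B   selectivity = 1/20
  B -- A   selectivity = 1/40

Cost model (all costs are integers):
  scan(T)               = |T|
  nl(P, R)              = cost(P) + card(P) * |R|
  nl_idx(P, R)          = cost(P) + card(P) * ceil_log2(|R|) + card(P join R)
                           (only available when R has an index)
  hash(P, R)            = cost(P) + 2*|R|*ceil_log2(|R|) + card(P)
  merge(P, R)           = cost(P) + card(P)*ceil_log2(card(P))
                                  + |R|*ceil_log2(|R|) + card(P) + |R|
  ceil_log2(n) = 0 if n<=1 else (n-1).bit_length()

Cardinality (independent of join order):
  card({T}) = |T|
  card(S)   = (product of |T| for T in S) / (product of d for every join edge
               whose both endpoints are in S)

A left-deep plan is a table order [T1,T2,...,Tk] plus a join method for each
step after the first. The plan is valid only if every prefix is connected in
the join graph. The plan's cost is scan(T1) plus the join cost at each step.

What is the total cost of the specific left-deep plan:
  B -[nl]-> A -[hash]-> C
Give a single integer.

step 1: scan B: cost=40, card=40
step 2: join A via nl
    card(P join A) = 40*300/(40) = 300
    cost = 40 + 40*300 = 12040
step 3: join C via hash
    card(P join C) = 300*200/(20) = 3000
    cost = 12040 + 2*200*8 + 300 = 15540

15540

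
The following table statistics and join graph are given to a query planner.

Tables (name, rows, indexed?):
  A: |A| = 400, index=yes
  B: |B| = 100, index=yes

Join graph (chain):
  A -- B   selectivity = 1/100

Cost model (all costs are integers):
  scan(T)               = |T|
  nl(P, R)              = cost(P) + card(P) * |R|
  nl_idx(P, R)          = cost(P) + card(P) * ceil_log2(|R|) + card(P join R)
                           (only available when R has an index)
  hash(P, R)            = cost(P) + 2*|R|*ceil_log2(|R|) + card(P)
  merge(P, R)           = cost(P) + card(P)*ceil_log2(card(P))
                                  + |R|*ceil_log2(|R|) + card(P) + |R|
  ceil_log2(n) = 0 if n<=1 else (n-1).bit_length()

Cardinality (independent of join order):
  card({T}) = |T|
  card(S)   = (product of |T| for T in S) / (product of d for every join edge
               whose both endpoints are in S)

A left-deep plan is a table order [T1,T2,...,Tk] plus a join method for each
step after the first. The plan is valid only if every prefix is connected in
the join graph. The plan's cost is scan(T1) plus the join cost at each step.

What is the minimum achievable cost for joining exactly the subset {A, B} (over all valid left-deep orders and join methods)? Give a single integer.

Selinger DP over subsets of {A,B}:
  {A}: scan cost=400, card=400
  {B}: scan cost=100, card=100
  {AB}: card=400; try (A,nl_idx)→1400, (B,hash)→2200, (B,nl_idx)→3600, (A,merge)→4900, (B,merge)→5200, (A,hash)→7400 …(+2); best=1400 via (A,nl_idx)

1400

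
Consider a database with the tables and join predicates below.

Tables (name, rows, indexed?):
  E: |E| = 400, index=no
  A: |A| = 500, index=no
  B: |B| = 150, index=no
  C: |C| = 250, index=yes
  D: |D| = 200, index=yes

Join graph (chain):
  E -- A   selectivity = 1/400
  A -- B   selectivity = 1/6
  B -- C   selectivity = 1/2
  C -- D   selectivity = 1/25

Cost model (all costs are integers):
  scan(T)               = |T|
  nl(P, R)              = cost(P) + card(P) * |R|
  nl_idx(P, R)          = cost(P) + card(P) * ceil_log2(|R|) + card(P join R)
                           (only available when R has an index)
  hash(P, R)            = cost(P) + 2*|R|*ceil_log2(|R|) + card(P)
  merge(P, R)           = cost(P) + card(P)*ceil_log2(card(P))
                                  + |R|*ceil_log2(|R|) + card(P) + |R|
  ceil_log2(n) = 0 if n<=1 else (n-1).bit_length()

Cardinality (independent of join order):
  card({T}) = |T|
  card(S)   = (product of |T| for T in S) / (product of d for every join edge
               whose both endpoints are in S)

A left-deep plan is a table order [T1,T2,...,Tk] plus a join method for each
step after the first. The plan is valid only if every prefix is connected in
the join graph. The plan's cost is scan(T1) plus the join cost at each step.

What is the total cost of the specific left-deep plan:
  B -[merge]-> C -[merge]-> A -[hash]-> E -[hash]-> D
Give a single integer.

3444150

step 1: scan B: cost=150, card=150
step 2: join C via merge
    card(P join C) = 150*250/(2) = 18750
    cost = 150 + 150*8 + 250*8 + 150 + 250 = 3750
step 3: join A via merge
    card(P join A) = 18750*500/(6) = 1562500
    cost = 3750 + 18750*15 + 500*9 + 18750 + 500 = 308750
step 4: join E via hash
    card(P join E) = 1562500*400/(400) = 1562500
    cost = 308750 + 2*400*9 + 1562500 = 1878450
step 5: join D via hash
    card(P join D) = 1562500*200/(25) = 12500000
    cost = 1878450 + 2*200*8 + 1562500 = 3444150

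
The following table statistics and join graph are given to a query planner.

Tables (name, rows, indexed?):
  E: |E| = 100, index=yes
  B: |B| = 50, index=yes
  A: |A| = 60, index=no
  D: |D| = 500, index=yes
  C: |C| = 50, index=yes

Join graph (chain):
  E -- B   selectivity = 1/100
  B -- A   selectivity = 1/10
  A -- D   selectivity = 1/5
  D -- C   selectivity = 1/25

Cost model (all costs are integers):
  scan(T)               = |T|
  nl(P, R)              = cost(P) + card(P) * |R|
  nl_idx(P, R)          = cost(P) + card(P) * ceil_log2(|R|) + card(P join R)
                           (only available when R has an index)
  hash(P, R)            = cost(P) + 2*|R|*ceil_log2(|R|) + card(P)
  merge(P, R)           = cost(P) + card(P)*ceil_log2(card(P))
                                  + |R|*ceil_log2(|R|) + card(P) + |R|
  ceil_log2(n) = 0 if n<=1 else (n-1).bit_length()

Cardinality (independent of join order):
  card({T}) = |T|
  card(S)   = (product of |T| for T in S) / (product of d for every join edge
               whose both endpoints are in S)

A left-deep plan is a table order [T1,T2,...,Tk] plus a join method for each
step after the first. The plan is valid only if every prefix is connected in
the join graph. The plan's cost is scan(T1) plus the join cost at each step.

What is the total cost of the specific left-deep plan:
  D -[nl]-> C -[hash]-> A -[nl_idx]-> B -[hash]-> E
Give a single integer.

step 1: scan D: cost=500, card=500
step 2: join C via nl
    card(P join C) = 500*50/(25) = 1000
    cost = 500 + 500*50 = 25500
step 3: join A via hash
    card(P join A) = 1000*60/(5) = 12000
    cost = 25500 + 2*60*6 + 1000 = 27220
step 4: join B via nl_idx
    card(P join B) = 12000*50/(10) = 60000
    cost = 27220 + 12000*6 + 60000 = 159220
step 5: join E via hash
    card(P join E) = 60000*100/(100) = 60000
    cost = 159220 + 2*100*7 + 60000 = 220620

220620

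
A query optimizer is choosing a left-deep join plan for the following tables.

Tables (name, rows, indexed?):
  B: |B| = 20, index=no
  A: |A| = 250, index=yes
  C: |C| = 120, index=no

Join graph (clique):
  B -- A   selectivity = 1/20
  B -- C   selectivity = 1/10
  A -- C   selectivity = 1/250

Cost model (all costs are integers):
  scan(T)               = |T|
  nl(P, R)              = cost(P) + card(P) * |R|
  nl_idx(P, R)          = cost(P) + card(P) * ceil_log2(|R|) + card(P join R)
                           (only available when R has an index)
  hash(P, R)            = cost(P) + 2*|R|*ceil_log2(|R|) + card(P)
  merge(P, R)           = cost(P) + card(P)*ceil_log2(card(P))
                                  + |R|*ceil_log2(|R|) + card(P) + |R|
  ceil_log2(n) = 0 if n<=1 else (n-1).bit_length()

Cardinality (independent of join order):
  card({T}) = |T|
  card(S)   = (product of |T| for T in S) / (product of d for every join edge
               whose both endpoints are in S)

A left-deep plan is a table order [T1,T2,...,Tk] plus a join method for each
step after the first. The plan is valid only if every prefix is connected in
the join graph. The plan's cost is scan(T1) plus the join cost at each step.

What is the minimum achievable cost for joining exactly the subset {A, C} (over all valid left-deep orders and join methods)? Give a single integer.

Selinger DP over subsets of {A,C}:
  {A}: scan cost=250, card=250
  {C}: scan cost=120, card=120
  {AC}: card=120; try (A,nl_idx)→1200, (C,hash)→2180, (A,merge)→3330, (C,merge)→3460, (A,hash)→4240, (A,nl)→30120 …(+1); best=1200 via (A,nl_idx)

1200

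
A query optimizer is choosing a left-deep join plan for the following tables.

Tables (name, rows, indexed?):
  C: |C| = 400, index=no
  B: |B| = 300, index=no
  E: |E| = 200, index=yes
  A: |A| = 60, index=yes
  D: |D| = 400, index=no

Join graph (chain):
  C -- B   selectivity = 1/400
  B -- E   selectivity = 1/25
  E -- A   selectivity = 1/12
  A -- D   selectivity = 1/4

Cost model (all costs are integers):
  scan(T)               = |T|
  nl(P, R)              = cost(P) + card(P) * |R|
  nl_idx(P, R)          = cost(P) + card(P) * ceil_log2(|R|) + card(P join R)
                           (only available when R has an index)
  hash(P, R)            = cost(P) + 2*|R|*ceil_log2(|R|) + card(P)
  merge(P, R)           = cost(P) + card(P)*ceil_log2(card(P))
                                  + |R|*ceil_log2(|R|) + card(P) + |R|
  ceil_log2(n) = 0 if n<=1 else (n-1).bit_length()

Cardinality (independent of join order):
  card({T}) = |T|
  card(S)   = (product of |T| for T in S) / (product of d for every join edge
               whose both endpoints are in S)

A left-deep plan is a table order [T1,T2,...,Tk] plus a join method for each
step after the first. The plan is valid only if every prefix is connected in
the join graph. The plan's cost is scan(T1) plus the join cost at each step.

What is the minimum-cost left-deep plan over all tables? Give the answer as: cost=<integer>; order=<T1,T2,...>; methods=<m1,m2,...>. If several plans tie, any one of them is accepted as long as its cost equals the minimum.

cost=32020; order=C,B,E,A,D; methods=hash,hash,hash,hash

Selinger DP (subsets sized 1..n):
  {C}: scan cost=400, card=400
  {B}: scan cost=300, card=300
  {E}: scan cost=200, card=200
  {A}: scan cost=60, card=60
  {D}: scan cost=400, card=400
  {BC}: card=300; try (B,hash)→6200, (C,merge)→7300, (B,merge)→7400, (C,hash)→7800, (C,nl)→120300, (B,nl)→120400; best=6200 via (B,hash)
  {BE}: card=2400; try (E,hash)→3800, (B,merge)→5000, (E,merge)→5100, (E,nl_idx)→5100, (B,hash)→5800, (B,nl)→60200 …(+1); best=3800 via (E,hash)
  {AE}: card=1000; try (A,hash)→1120, (E,nl_idx)→1540, (E,merge)→2280, (A,nl_idx)→2400, (A,merge)→2420, (E,hash)→3320 …(+2); best=1120 via (A,hash)
  {AD}: card=6000; try (A,hash)→1520, (D,merge)→4480, (A,merge)→4820, (D,hash)→7320, (A,nl_idx)→8800, (D,nl)→24060 …(+1); best=1520 via (A,hash)
  {BCE}: card=2400; try (E,hash)→9700, (E,merge)→11000, (E,nl_idx)→11000, (C,hash)→13400, (C,merge)→39000, (E,nl)→66200 …(+1); best=9700 via (E,hash)
  {ABE}: card=12000; try (A,hash)→6920, (B,hash)→7520, (B,merge)→15120, (A,nl_idx)→30200, (A,merge)→35420, (A,nl)→147800 …(+1); best=6920 via (A,hash)
  {ADE}: card=100000; try (D,hash)→9320, (E,hash)→10720, (D,merge)→16120, (E,merge)→87320, (E,nl_idx)→149520, (D,nl)→401120 …(+1); best=9320 via (D,hash)
  {ABCE}: card=12000; try (A,hash)→12820, (C,hash)→26120, (A,nl_idx)→36100, (A,merge)→41320, (A,nl)→153700, (C,merge)→190920 …(+1); best=12820 via (A,hash)
  {ABDE}: card=1200000; try (D,hash)→26120, (B,hash)→114720, (D,merge)→190920, (B,merge)→1812320, (D,nl)→4806920, (B,nl)→30009320; best=26120 via (D,hash)
  {ABCDE}: card=1200000; try (D,hash)→32020, (D,merge)→196820, (C,hash)→1233320, (D,nl)→4812820, (C,merge)→26430120, (C,nl)→480026120; best=32020 via (D,hash)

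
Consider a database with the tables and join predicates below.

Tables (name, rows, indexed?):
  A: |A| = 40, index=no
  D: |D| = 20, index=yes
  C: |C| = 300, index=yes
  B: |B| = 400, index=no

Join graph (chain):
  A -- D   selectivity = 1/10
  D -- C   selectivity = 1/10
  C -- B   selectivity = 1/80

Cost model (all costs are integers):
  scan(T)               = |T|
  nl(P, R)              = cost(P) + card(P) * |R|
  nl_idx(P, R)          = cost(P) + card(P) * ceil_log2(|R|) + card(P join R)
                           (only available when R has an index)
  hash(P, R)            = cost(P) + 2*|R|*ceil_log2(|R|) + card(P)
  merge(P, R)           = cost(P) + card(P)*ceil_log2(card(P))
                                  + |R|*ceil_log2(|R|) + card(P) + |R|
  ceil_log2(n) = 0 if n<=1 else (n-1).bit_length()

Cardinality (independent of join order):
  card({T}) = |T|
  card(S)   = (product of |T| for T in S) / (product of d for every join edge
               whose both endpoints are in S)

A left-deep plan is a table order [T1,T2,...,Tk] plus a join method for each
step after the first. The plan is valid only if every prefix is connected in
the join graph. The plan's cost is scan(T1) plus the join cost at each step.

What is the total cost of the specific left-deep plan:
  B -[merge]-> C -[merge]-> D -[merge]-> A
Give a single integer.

step 1: scan B: cost=400, card=400
step 2: join C via merge
    card(P join C) = 400*300/(80) = 1500
    cost = 400 + 400*9 + 300*9 + 400 + 300 = 7400
step 3: join D via merge
    card(P join D) = 1500*20/(10) = 3000
    cost = 7400 + 1500*11 + 20*5 + 1500 + 20 = 25520
step 4: join A via merge
    card(P join A) = 3000*40/(10) = 12000
    cost = 25520 + 3000*12 + 40*6 + 3000 + 40 = 64800

64800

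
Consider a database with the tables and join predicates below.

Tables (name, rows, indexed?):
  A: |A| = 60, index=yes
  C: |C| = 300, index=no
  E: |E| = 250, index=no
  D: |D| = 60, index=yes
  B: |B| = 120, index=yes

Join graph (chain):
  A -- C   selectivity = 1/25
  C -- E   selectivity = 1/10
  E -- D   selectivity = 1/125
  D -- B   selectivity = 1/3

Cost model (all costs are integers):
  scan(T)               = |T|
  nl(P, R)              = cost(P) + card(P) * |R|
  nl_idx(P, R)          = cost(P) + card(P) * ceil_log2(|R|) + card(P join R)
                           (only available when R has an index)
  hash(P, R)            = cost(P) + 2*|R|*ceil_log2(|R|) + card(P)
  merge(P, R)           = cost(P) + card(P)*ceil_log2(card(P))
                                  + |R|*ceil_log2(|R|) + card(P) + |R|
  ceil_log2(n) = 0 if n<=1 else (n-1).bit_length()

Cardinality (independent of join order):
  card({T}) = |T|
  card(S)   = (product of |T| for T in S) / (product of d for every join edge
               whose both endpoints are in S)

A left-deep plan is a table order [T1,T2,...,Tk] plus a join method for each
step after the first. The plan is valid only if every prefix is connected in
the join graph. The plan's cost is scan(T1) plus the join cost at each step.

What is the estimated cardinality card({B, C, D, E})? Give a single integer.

Tables in S: B(120), C(300), D(60), E(250)
Edges inside S: C-E(d=10), E-D(d=125), D-B(d=3)
numerator = 120 * 300 * 60 * 250 = 540000000
denominator = 10 * 125 * 3 = 3750
card(S) = 540000000 / 3750 = 144000

144000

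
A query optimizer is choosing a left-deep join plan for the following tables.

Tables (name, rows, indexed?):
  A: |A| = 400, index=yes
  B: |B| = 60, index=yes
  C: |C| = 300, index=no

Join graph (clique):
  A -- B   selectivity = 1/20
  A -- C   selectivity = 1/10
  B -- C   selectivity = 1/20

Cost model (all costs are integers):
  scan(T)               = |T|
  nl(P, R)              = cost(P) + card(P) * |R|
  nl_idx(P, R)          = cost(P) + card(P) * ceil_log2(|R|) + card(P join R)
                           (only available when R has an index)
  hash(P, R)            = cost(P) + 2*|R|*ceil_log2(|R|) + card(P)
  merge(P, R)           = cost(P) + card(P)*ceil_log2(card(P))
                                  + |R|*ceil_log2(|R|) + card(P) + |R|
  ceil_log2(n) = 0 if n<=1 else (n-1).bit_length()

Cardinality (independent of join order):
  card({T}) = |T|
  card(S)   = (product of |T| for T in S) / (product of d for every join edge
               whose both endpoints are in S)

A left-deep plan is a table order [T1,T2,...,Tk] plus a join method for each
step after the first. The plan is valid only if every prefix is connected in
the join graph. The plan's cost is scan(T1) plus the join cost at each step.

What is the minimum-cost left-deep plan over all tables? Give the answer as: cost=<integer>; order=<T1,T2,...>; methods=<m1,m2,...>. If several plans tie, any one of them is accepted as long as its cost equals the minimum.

Selinger DP (subsets sized 1..n):
  {A}: scan cost=400, card=400
  {B}: scan cost=60, card=60
  {C}: scan cost=300, card=300
  {AB}: card=1200; try (B,hash)→1520, (A,nl_idx)→1800, (B,nl_idx)→4000, (A,merge)→4480, (B,merge)→4820, (A,hash)→7320 …(+2); best=1520 via (B,hash)
  {AC}: card=12000; try (C,hash)→6200, (A,merge)→7300, (C,merge)→7400, (A,hash)→7800, (A,nl_idx)→15000, (A,nl)→120300 …(+1); best=6200 via (C,hash)
  {BC}: card=900; try (B,hash)→1320, (B,nl_idx)→3000, (C,merge)→3480, (B,merge)→3720, (C,hash)→5520, (C,nl)→18060 …(+1); best=1320 via (B,hash)
  {ABC}: card=1800; try (C,hash)→8120, (A,hash)→9420, (A,nl_idx)→11220, (A,merge)→15220, (C,merge)→18920, (B,hash)→18920 …(+5); best=8120 via (C,hash)

cost=8120; order=A,B,C; methods=hash,hash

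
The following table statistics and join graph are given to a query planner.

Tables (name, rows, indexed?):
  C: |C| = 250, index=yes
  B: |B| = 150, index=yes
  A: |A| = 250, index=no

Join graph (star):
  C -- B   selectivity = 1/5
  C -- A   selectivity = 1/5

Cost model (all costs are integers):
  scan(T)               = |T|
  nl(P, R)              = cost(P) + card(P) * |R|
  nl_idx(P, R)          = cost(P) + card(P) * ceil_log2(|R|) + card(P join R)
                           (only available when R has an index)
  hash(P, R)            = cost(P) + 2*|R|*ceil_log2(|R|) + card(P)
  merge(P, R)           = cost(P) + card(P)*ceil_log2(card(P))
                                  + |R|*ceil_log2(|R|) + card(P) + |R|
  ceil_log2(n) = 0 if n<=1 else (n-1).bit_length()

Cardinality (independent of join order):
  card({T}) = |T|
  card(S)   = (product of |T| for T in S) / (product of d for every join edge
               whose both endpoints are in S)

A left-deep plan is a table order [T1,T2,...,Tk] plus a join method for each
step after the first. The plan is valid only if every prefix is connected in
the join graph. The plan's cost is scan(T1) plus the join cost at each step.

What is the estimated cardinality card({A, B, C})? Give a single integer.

375000

Tables in S: A(250), B(150), C(250)
Edges inside S: C-B(d=5), C-A(d=5)
numerator = 250 * 150 * 250 = 9375000
denominator = 5 * 5 = 25
card(S) = 9375000 / 25 = 375000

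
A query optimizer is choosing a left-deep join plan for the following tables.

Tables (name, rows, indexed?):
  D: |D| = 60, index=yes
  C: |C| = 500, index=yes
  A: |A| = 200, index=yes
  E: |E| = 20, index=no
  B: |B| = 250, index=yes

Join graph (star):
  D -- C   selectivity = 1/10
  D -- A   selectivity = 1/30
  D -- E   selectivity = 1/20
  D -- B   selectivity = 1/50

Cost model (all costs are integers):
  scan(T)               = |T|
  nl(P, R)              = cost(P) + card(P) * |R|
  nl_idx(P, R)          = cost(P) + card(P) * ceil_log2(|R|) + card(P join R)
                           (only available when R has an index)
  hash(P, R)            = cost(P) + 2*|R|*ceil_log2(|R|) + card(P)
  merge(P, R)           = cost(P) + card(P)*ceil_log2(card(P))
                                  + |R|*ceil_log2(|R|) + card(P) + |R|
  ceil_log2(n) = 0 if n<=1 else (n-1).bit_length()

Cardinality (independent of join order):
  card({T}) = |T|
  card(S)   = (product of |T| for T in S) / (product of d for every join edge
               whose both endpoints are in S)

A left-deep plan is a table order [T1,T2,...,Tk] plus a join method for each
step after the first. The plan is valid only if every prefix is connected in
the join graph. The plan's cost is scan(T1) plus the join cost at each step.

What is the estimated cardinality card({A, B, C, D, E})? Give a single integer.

100000

Tables in S: A(200), B(250), C(500), D(60), E(20)
Edges inside S: D-C(d=10), D-A(d=30), D-E(d=20), D-B(d=50)
numerator = 200 * 250 * 500 * 60 * 20 = 30000000000
denominator = 10 * 30 * 20 * 50 = 300000
card(S) = 30000000000 / 300000 = 100000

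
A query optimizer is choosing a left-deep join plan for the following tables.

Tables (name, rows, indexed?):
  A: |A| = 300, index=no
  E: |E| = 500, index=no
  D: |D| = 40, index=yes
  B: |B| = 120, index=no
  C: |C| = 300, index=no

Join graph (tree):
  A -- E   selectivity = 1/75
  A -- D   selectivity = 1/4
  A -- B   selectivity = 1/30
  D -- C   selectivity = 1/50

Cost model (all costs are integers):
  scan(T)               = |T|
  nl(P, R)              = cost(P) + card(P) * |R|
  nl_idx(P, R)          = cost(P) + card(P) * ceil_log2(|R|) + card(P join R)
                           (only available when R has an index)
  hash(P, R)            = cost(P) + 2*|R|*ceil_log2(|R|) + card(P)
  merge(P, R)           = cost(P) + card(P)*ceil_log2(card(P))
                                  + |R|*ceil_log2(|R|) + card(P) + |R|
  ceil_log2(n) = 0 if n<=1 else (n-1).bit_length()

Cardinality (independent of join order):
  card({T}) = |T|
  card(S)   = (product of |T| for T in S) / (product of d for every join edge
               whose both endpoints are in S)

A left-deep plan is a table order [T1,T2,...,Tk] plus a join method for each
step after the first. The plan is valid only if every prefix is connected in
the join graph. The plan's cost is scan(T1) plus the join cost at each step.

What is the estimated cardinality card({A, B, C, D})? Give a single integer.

72000

Tables in S: A(300), B(120), C(300), D(40)
Edges inside S: A-D(d=4), A-B(d=30), D-C(d=50)
numerator = 300 * 120 * 300 * 40 = 432000000
denominator = 4 * 30 * 50 = 6000
card(S) = 432000000 / 6000 = 72000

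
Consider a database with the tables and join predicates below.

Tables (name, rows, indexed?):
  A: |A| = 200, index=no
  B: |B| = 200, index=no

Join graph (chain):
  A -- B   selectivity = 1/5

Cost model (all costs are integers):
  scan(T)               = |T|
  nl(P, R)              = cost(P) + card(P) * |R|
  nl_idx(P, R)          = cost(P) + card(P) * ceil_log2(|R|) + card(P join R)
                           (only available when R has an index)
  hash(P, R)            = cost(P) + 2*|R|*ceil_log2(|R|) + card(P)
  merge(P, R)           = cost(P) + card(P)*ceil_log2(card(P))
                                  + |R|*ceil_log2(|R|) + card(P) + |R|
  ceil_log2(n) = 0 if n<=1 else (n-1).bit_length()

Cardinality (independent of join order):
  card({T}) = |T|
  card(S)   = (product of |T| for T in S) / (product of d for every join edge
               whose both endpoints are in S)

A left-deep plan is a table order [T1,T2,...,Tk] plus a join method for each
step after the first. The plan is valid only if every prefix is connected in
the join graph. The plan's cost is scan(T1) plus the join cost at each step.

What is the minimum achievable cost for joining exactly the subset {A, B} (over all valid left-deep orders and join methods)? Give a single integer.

3600

Selinger DP over subsets of {A,B}:
  {A}: scan cost=200, card=200
  {B}: scan cost=200, card=200
  {AB}: card=8000; try (B,hash)→3600, (A,hash)→3600, (B,merge)→3800, (A,merge)→3800, (B,nl)→40200, (A,nl)→40200; best=3600 via (B,hash)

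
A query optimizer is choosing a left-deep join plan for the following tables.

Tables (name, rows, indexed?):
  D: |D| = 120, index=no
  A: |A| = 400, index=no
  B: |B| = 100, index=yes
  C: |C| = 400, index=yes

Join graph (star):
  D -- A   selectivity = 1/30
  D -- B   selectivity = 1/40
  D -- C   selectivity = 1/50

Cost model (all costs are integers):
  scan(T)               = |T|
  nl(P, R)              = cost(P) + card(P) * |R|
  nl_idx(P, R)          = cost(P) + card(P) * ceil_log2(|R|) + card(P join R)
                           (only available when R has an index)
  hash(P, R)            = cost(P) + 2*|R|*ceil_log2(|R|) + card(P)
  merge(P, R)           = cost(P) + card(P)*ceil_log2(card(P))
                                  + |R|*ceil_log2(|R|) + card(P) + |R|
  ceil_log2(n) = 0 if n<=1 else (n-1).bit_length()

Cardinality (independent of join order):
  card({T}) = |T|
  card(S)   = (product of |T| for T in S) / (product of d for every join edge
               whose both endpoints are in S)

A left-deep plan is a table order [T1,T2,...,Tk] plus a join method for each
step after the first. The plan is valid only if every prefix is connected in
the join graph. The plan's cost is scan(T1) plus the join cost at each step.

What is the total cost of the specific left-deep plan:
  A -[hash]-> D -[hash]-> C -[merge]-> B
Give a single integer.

step 1: scan A: cost=400, card=400
step 2: join D via hash
    card(P join D) = 400*120/(30) = 1600
    cost = 400 + 2*120*7 + 400 = 2480
step 3: join C via hash
    card(P join C) = 1600*400/(50) = 12800
    cost = 2480 + 2*400*9 + 1600 = 11280
step 4: join B via merge
    card(P join B) = 12800*100/(40) = 32000
    cost = 11280 + 12800*14 + 100*7 + 12800 + 100 = 204080

204080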